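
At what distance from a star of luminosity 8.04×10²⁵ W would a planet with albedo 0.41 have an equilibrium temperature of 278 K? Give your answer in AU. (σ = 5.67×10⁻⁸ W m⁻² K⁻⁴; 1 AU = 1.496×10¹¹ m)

From T_eq⁴ = L(1−A)/(16πσd²): d = √[L(1−A)/(16πσT_eq⁴)].
d = √[8.04×10²⁵ × 0.59 / (16π × 5.67×10⁻⁸ × (278)⁴)] = 5.28×10¹⁰ m = 0.353 AU.

d ≈ 0.353 AU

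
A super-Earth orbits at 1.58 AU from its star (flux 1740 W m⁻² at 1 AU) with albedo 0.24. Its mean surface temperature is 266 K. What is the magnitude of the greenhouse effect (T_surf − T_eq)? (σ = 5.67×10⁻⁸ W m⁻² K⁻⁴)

ΔT ≈ 46.2 K

S = 1740/1.58² = 697.0 W m⁻².
T_eq = [S(1−A)/(4σ)]^(1/4) = [697.0×0.76/(4×5.67×10⁻⁸)]^(1/4) = 219.8 K.
ΔT = T_surf − T_eq = 266 − 219.8.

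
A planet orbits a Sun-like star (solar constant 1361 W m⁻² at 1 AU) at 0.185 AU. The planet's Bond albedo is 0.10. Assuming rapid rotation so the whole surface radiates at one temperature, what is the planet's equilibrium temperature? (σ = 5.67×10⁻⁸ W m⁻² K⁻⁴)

T_eq ≈ 630 K

Flux at 0.185 AU: S = 1361/0.185² = 3.98×10⁴ W m⁻².
Energy balance: absorbed = emitted ⇒ πR²·S(1−A) = 4πR²·σT_eq⁴, so T_eq⁴ = S(1−A)/(4σ).
T_eq = [3.98×10⁴ × 0.90 / (4 × 5.67×10⁻⁸)]^(1/4) = (1.58×10¹¹)^(1/4) = 630 K.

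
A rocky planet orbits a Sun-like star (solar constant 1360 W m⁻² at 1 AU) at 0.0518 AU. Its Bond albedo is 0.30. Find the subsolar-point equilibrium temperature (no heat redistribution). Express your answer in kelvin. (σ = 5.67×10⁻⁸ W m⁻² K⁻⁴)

Flux at 0.0518 AU: S = 1360/0.0518² = 5.07×10⁵ W m⁻².
At the subsolar point the surface absorbs S(1−A) and emits σT⁴ per unit area — no factor of 4, since only the local patch is in balance.
T = [5.07×10⁵ × 0.70 / 5.67×10⁻⁸]^(1/4) = (6.26×10¹²)^(1/4) = 1580 K.

T_ss ≈ 1580 K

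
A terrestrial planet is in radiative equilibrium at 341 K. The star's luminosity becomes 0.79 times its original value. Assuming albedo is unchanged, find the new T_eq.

T_eq ≈ 321 K

T_eq ∝ L^(1/4) · d^(−1/2).
T′ = 341 × 0.79^(1/4) = 321 K.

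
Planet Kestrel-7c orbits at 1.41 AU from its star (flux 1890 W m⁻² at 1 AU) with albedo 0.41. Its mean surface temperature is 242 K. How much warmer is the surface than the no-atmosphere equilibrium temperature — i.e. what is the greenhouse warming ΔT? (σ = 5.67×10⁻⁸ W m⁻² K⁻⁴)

ΔT ≈ 19.0 K

S = 1890/1.41² = 950.7 W m⁻².
T_eq = [S(1−A)/(4σ)]^(1/4) = [950.7×0.59/(4×5.67×10⁻⁸)]^(1/4) = 223.0 K.
ΔT = T_surf − T_eq = 242 − 223.0.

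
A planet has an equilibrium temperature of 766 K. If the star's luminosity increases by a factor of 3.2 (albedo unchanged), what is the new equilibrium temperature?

T_eq ∝ L^(1/4) · d^(−1/2).
T′ = 766 × 3.2^(1/4) = 1020 K.

T_eq ≈ 1020 K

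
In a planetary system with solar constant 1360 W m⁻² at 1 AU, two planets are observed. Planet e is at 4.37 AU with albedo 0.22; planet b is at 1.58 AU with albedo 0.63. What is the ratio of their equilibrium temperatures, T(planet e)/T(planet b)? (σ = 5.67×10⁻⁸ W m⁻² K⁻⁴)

T₁/T₂ ≈ 0.725

T_eq = [S₀(1−A)/(4σd²)]^(1/4), so T ∝ (1−A)^(1/4) / √d.
T₁ = [1360×0.78/(4×5.67×10⁻⁸×4.37²)]^(1/4) = 125.10 K.
T₂ = [1360×0.37/(4×5.67×10⁻⁸×1.58²)]^(1/4) = 172.66 K.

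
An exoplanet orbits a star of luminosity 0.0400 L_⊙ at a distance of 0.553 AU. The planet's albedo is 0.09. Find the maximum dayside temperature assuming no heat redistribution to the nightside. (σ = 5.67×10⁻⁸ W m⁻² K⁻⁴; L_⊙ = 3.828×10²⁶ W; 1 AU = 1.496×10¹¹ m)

T_ss ≈ 231 K

d = 0.553 AU = 8.27×10¹⁰ m.
L = 0.0400 × 3.828×10²⁶ = 1.53×10²⁵ W.
Flux: S = L/(4πd²) = 1.53×10²⁵/(4π×(8.27×10¹⁰)²) = 178 W m⁻².
With no redistribution each surface element balances locally: S(1−A) = σT⁴.
T = [178 × 0.91 / 5.67×10⁻⁸]^(1/4) = (2.86×10⁹)^(1/4) = 231 K.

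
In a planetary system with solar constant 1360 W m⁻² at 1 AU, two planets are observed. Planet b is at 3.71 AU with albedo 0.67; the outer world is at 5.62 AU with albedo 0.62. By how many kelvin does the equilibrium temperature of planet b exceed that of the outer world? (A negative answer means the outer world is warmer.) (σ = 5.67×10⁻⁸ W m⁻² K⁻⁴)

ΔT ≈ 17.3 K

T_eq = [S₀(1−A)/(4σd²)]^(1/4), so T ∝ (1−A)^(1/4) / √d.
T₁ = [1360×0.33/(4×5.67×10⁻⁸×3.71²)]^(1/4) = 109.50 K.
T₂ = [1360×0.38/(4×5.67×10⁻⁸×5.62²)]^(1/4) = 92.16 K.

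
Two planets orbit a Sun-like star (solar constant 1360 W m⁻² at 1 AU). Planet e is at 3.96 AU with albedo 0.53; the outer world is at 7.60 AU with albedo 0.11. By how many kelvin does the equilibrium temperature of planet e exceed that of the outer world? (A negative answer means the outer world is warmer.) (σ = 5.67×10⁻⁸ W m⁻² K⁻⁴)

T_eq = [S₀(1−A)/(4σd²)]^(1/4), so T ∝ (1−A)^(1/4) / √d.
T₁ = [1360×0.47/(4×5.67×10⁻⁸×3.96²)]^(1/4) = 115.78 K.
T₂ = [1360×0.89/(4×5.67×10⁻⁸×7.60²)]^(1/4) = 98.04 K.

ΔT ≈ 17.7 K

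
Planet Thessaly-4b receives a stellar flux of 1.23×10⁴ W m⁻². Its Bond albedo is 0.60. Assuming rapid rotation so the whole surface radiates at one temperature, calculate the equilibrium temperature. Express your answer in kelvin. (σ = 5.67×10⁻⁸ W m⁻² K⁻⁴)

T_eq ≈ 384 K

Energy balance: absorbed = emitted ⇒ πR²·S(1−A) = 4πR²·σT_eq⁴, so T_eq⁴ = S(1−A)/(4σ).
T_eq = [1.23×10⁴ × 0.40 / (4 × 5.67×10⁻⁸)]^(1/4) = (2.17×10¹⁰)^(1/4) = 384 K.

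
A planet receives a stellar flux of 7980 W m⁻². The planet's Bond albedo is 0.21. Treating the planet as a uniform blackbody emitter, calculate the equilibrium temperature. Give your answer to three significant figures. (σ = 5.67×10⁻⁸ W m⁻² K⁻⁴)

T_eq ≈ 408 K

Energy balance: absorbed = emitted ⇒ πR²·S(1−A) = 4πR²·σT_eq⁴, so T_eq⁴ = S(1−A)/(4σ).
T_eq = [7980 × 0.79 / (4 × 5.67×10⁻⁸)]^(1/4) = (2.78×10¹⁰)^(1/4) = 408 K.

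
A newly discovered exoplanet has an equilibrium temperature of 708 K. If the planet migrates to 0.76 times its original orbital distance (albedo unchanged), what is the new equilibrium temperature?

T_eq ∝ L^(1/4) · d^(−1/2).
T′ = 708 / 0.76^(1/2) = 812 K.

T_eq ≈ 812 K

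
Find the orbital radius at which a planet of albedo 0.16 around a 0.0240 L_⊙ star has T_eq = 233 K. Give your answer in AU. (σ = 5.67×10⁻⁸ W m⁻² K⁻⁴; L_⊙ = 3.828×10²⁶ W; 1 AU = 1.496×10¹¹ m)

d ≈ 0.203 AU

L = 0.0240 × 3.828×10²⁶ = 9.19×10²⁴ W.
From T_eq⁴ = L(1−A)/(16πσd²): d = √[L(1−A)/(16πσT_eq⁴)].
d = √[9.19×10²⁴ × 0.84 / (16π × 5.67×10⁻⁸ × (233)⁴)] = 3.03×10¹⁰ m = 0.203 AU.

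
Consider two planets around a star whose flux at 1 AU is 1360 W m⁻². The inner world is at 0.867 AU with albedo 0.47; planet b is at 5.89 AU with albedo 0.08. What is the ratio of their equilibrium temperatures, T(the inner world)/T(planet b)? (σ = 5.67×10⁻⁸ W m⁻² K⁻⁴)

T₁/T₂ ≈ 2.271

T_eq = [S₀(1−A)/(4σd²)]^(1/4), so T ∝ (1−A)^(1/4) / √d.
T₁ = [1360×0.53/(4×5.67×10⁻⁸×0.867²)]^(1/4) = 255.00 K.
T₂ = [1360×0.92/(4×5.67×10⁻⁸×5.89²)]^(1/4) = 112.30 K.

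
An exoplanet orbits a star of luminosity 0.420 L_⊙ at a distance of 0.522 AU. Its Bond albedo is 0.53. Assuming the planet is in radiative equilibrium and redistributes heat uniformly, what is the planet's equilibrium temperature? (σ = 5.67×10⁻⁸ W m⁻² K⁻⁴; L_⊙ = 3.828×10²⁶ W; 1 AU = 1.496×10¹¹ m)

d = 0.522 AU = 7.81×10¹⁰ m.
L = 0.420 × 3.828×10²⁶ = 1.61×10²⁶ W.
Flux: S = L/(4πd²) = 1.61×10²⁶/(4π×(7.81×10¹⁰)²) = 2100 W m⁻².
Energy balance: absorbed = emitted ⇒ πR²·S(1−A) = 4πR²·σT_eq⁴, so T_eq⁴ = S(1−A)/(4σ).
T_eq = [2100 × 0.47 / (4 × 5.67×10⁻⁸)]^(1/4) = (4.35×10⁹)^(1/4) = 257 K.

T_eq ≈ 257 K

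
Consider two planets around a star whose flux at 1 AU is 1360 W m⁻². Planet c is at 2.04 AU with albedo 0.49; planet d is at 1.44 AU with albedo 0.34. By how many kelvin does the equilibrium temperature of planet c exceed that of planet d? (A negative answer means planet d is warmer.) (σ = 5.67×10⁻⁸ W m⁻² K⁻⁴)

T_eq = [S₀(1−A)/(4σd²)]^(1/4), so T ∝ (1−A)^(1/4) / √d.
T₁ = [1360×0.51/(4×5.67×10⁻⁸×2.04²)]^(1/4) = 164.65 K.
T₂ = [1360×0.66/(4×5.67×10⁻⁸×1.44²)]^(1/4) = 209.02 K.

ΔT ≈ -44.4 K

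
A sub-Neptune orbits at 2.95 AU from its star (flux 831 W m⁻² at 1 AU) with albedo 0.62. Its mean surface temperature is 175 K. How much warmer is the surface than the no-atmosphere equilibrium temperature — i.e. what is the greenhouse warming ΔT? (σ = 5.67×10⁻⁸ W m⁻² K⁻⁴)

ΔT ≈ 62.5 K

S = 831/2.95² = 95.49 W m⁻².
T_eq = [S(1−A)/(4σ)]^(1/4) = [95.49×0.38/(4×5.67×10⁻⁸)]^(1/4) = 112.5 K.
ΔT = T_surf − T_eq = 175 − 112.5.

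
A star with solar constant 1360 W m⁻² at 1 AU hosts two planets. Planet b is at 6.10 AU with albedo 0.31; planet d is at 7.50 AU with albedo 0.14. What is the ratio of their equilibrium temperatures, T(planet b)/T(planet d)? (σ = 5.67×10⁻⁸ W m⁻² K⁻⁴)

T₁/T₂ ≈ 1.049

T_eq = [S₀(1−A)/(4σd²)]^(1/4), so T ∝ (1−A)^(1/4) / √d.
T₁ = [1360×0.69/(4×5.67×10⁻⁸×6.10²)]^(1/4) = 102.69 K.
T₂ = [1360×0.86/(4×5.67×10⁻⁸×7.50²)]^(1/4) = 97.85 K.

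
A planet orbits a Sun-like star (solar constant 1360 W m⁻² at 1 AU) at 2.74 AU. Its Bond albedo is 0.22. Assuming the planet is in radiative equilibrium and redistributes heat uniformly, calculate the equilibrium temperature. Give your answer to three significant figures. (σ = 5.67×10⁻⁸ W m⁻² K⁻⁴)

Flux at 2.74 AU: S = 1360/2.74² = 181 W m⁻².
Energy balance: absorbed = emitted ⇒ πR²·S(1−A) = 4πR²·σT_eq⁴, so T_eq⁴ = S(1−A)/(4σ).
T_eq = [181 × 0.78 / (4 × 5.67×10⁻⁸)]^(1/4) = (6.23×10⁸)^(1/4) = 158 K.

T_eq ≈ 158 K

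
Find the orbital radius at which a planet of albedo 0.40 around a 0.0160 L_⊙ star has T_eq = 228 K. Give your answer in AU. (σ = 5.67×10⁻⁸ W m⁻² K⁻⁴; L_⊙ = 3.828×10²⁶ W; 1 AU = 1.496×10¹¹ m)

d ≈ 0.146 AU

L = 0.0160 × 3.828×10²⁶ = 6.12×10²⁴ W.
From T_eq⁴ = L(1−A)/(16πσd²): d = √[L(1−A)/(16πσT_eq⁴)].
d = √[6.12×10²⁴ × 0.60 / (16π × 5.67×10⁻⁸ × (228)⁴)] = 2.18×10¹⁰ m = 0.146 AU.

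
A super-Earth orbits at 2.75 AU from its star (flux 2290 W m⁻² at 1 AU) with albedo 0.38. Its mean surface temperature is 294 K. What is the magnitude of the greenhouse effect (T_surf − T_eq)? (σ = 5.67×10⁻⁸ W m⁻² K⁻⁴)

S = 2290/2.75² = 302.8 W m⁻².
T_eq = [S(1−A)/(4σ)]^(1/4) = [302.8×0.62/(4×5.67×10⁻⁸)]^(1/4) = 169.6 K.
ΔT = T_surf − T_eq = 294 − 169.6.

ΔT ≈ 124.4 K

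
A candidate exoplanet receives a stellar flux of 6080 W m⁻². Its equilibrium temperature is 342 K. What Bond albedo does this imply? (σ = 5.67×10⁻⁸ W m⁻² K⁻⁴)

From T_eq⁴ = S(1−A)/(4σ): 1−A = 4σT_eq⁴/S.
1−A = 4 × 5.67×10⁻⁸ × (342)⁴ / 6080 = 0.510.

A ≈ 0.49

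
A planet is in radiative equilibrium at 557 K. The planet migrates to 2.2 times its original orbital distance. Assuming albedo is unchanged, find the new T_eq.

T_eq ≈ 376 K

T_eq ∝ L^(1/4) · d^(−1/2).
T′ = 557 / 2.2^(1/2) = 376 K.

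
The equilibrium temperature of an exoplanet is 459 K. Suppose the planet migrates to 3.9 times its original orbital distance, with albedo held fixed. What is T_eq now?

T_eq ∝ L^(1/4) · d^(−1/2).
T′ = 459 / 3.9^(1/2) = 232 K.

T_eq ≈ 232 K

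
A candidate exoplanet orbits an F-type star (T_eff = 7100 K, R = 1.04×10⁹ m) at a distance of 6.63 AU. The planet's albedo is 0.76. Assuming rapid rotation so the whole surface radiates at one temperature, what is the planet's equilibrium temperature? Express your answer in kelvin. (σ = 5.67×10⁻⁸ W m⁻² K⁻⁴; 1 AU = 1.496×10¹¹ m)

d = 6.63 AU = 9.92×10¹¹ m.
L = 4πR_⋆²σT_⋆⁴ = 4π(1.04×10⁹)² × 5.67×10⁻⁸ × (7100)⁴ = 1.96×10²⁷ W.
S = L/(4πd²) = 158 W m⁻².
Energy balance: absorbed = emitted ⇒ πR²·S(1−A) = 4πR²·σT_eq⁴, so T_eq⁴ = S(1−A)/(4σ).
T_eq = [158 × 0.24 / (4 × 5.67×10⁻⁸)]^(1/4) = (1.68×10⁸)^(1/4) = 114 K.

T_eq ≈ 114 K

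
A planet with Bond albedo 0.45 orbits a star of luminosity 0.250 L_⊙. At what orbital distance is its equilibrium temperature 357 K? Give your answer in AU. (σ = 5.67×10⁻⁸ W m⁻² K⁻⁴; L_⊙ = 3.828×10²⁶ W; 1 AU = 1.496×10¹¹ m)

L = 0.250 × 3.828×10²⁶ = 9.57×10²⁵ W.
From T_eq⁴ = L(1−A)/(16πσd²): d = √[L(1−A)/(16πσT_eq⁴)].
d = √[9.57×10²⁵ × 0.55 / (16π × 5.67×10⁻⁸ × (357)⁴)] = 3.37×10¹⁰ m = 0.225 AU.

d ≈ 0.225 AU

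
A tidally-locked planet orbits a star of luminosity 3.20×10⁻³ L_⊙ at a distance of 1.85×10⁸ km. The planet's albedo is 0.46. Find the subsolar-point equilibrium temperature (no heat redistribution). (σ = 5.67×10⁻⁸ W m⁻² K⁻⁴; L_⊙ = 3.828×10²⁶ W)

d = 1.85×10⁸ km = 1.85×10¹¹ m.
L = 3.20×10⁻³ × 3.828×10²⁶ = 1.22×10²⁴ W.
Flux: S = L/(4πd²) = 1.22×10²⁴/(4π×(1.85×10¹¹)²) = 2.85 W m⁻².
At the subsolar point the surface absorbs S(1−A) and emits σT⁴ per unit area — no factor of 4, since only the local patch is in balance.
T = [2.85 × 0.54 / 5.67×10⁻⁸]^(1/4) = (2.71×10⁷)^(1/4) = 72.2 K.

T_ss ≈ 72.2 K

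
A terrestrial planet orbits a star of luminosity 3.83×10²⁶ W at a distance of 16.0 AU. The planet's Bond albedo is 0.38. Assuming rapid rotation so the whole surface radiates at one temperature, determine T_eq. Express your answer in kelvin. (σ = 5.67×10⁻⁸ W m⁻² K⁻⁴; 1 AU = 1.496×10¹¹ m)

T_eq ≈ 61.8 K

d = 16.0 AU = 2.39×10¹² m.
Flux: S = L/(4πd²) = 3.83×10²⁶/(4π×(2.39×10¹²)²) = 5.32 W m⁻².
Energy balance: absorbed = emitted ⇒ πR²·S(1−A) = 4πR²·σT_eq⁴, so T_eq⁴ = S(1−A)/(4σ).
T_eq = [5.32 × 0.62 / (4 × 5.67×10⁻⁸)]^(1/4) = (1.45×10⁷)^(1/4) = 61.8 K.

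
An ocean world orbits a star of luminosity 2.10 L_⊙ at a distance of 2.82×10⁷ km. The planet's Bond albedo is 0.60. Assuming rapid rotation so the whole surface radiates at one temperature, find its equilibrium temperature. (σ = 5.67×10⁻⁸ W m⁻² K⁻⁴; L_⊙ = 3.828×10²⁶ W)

T_eq ≈ 614 K

d = 2.82×10⁷ km = 2.82×10¹⁰ m.
L = 2.10 × 3.828×10²⁶ = 8.04×10²⁶ W.
Flux: S = L/(4πd²) = 8.04×10²⁶/(4π×(2.82×10¹⁰)²) = 8.04×10⁴ W m⁻².
Energy balance: absorbed = emitted ⇒ πR²·S(1−A) = 4πR²·σT_eq⁴, so T_eq⁴ = S(1−A)/(4σ).
T_eq = [8.04×10⁴ × 0.40 / (4 × 5.67×10⁻⁸)]^(1/4) = (1.42×10¹¹)^(1/4) = 614 K.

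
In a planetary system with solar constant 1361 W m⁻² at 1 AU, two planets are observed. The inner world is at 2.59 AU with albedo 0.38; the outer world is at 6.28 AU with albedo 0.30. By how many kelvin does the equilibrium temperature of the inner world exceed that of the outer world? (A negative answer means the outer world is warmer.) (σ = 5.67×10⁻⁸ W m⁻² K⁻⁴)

ΔT ≈ 51.9 K

T_eq = [S₀(1−A)/(4σd²)]^(1/4), so T ∝ (1−A)^(1/4) / √d.
T₁ = [1361×0.62/(4×5.67×10⁻⁸×2.59²)]^(1/4) = 153.46 K.
T₂ = [1361×0.70/(4×5.67×10⁻⁸×6.28²)]^(1/4) = 101.59 K.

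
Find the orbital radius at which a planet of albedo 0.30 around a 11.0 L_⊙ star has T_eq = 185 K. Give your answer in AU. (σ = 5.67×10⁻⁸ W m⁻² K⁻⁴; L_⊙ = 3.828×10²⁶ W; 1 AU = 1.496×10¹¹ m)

d ≈ 6.28 AU

L = 11.0 × 3.828×10²⁶ = 4.21×10²⁷ W.
From T_eq⁴ = L(1−A)/(16πσd²): d = √[L(1−A)/(16πσT_eq⁴)].
d = √[4.21×10²⁷ × 0.70 / (16π × 5.67×10⁻⁸ × (185)⁴)] = 9.40×10¹¹ m = 6.28 AU.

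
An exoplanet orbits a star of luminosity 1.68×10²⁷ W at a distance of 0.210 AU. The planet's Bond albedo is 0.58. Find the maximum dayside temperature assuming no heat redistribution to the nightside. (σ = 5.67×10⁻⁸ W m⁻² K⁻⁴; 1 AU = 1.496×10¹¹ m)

d = 0.210 AU = 3.14×10¹⁰ m.
Flux: S = L/(4πd²) = 1.68×10²⁷/(4π×(3.14×10¹⁰)²) = 1.35×10⁵ W m⁻².
With no redistribution each surface element balances locally: S(1−A) = σT⁴.
T = [1.35×10⁵ × 0.42 / 5.67×10⁻⁸]^(1/4) = (1.00×10¹²)^(1/4) = 1000 K.

T_ss ≈ 1000 K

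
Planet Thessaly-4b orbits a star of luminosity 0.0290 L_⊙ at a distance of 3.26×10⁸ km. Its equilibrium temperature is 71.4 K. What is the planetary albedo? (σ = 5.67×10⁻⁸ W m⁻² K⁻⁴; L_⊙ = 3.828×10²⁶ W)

d = 3.26×10⁸ km = 3.26×10¹¹ m.
L = 0.0290 × 3.828×10²⁶ = 1.11×10²⁵ W.
Flux: S = L/(4πd²) = 1.11×10²⁵/(4π×(3.26×10¹¹)²) = 8.31 W m⁻².
From T_eq⁴ = S(1−A)/(4σ): 1−A = 4σT_eq⁴/S.
1−A = 4 × 5.67×10⁻⁸ × (71.4)⁴ / 8.31 = 0.709.

A ≈ 0.29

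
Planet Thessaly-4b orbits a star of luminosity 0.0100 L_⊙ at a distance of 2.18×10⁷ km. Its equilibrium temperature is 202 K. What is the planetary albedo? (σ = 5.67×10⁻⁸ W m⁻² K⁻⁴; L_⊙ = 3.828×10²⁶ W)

A ≈ 0.41

d = 2.18×10⁷ km = 2.18×10¹⁰ m.
L = 0.0100 × 3.828×10²⁶ = 3.83×10²⁴ W.
Flux: S = L/(4πd²) = 3.83×10²⁴/(4π×(2.18×10¹⁰)²) = 641 W m⁻².
From T_eq⁴ = S(1−A)/(4σ): 1−A = 4σT_eq⁴/S.
1−A = 4 × 5.67×10⁻⁸ × (202)⁴ / 641 = 0.589.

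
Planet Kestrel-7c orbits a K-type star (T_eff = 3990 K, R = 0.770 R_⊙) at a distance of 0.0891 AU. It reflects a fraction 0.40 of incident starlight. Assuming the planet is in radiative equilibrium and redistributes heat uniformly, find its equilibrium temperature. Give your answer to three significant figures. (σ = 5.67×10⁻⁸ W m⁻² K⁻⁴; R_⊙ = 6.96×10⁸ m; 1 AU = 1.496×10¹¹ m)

T_eq ≈ 498 K

R_⋆ = 0.770 × 6.96×10⁸ = 5.36×10⁸ m.
d = 0.0891 AU = 1.33×10¹⁰ m.
L = 4πR_⋆²σT_⋆⁴ = 4π(5.36×10⁸)² × 5.67×10⁻⁸ × (3990)⁴ = 5.19×10²⁵ W.
S = L/(4πd²) = 2.32×10⁴ W m⁻².
Energy balance: absorbed = emitted ⇒ πR²·S(1−A) = 4πR²·σT_eq⁴, so T_eq⁴ = S(1−A)/(4σ).
T_eq = [2.32×10⁴ × 0.60 / (4 × 5.67×10⁻⁸)]^(1/4) = (6.15×10¹⁰)^(1/4) = 498 K.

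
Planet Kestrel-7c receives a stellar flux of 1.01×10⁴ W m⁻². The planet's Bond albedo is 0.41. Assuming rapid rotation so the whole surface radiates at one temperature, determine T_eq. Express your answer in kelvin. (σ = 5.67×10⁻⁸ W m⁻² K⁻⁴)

Energy balance: absorbed = emitted ⇒ πR²·S(1−A) = 4πR²·σT_eq⁴, so T_eq⁴ = S(1−A)/(4σ).
T_eq = [1.01×10⁴ × 0.59 / (4 × 5.67×10⁻⁸)]^(1/4) = (2.63×10¹⁰)^(1/4) = 403 K.

T_eq ≈ 403 K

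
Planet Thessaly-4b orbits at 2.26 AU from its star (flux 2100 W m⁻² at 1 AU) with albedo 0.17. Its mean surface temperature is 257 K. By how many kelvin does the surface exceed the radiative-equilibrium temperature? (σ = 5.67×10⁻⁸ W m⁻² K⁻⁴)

ΔT ≈ 60.0 K

S = 2100/2.26² = 411.2 W m⁻².
T_eq = [S(1−A)/(4σ)]^(1/4) = [411.2×0.83/(4×5.67×10⁻⁸)]^(1/4) = 197.0 K.
ΔT = T_surf − T_eq = 257 − 197.0.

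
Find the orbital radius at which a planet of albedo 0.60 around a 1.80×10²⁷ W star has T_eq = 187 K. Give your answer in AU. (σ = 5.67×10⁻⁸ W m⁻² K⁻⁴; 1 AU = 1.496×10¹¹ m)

From T_eq⁴ = L(1−A)/(16πσd²): d = √[L(1−A)/(16πσT_eq⁴)].
d = √[1.80×10²⁷ × 0.40 / (16π × 5.67×10⁻⁸ × (187)⁴)] = 4.55×10¹¹ m = 3.04 AU.

d ≈ 3.04 AU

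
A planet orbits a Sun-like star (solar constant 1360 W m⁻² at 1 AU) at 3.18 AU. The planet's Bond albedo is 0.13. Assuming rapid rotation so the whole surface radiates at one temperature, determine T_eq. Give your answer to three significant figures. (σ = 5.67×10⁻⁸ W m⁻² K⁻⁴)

Flux at 3.18 AU: S = 1360/3.18² = 134 W m⁻².
Energy balance: absorbed = emitted ⇒ πR²·S(1−A) = 4πR²·σT_eq⁴, so T_eq⁴ = S(1−A)/(4σ).
T_eq = [134 × 0.87 / (4 × 5.67×10⁻⁸)]^(1/4) = (5.16×10⁸)^(1/4) = 151 K.

T_eq ≈ 151 K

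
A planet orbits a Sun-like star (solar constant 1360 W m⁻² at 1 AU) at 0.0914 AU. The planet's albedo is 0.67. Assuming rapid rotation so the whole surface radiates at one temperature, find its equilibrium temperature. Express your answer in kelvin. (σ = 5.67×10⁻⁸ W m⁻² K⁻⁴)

T_eq ≈ 698 K

Flux at 0.0914 AU: S = 1360/0.0914² = 1.63×10⁵ W m⁻².
Energy balance: absorbed = emitted ⇒ πR²·S(1−A) = 4πR²·σT_eq⁴, so T_eq⁴ = S(1−A)/(4σ).
T_eq = [1.63×10⁵ × 0.33 / (4 × 5.67×10⁻⁸)]^(1/4) = (2.37×10¹¹)^(1/4) = 698 K.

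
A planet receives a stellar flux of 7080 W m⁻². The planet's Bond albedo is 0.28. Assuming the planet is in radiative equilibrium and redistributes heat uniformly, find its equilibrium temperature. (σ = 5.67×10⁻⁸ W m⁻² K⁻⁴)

T_eq ≈ 387 K

Energy balance: absorbed = emitted ⇒ πR²·S(1−A) = 4πR²·σT_eq⁴, so T_eq⁴ = S(1−A)/(4σ).
T_eq = [7080 × 0.72 / (4 × 5.67×10⁻⁸)]^(1/4) = (2.25×10¹⁰)^(1/4) = 387 K.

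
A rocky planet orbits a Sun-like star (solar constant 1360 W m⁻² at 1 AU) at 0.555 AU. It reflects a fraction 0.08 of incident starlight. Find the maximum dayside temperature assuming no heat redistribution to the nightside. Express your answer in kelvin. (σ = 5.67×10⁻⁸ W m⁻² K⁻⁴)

Flux at 0.555 AU: S = 1360/0.555² = 4420 W m⁻².
With no redistribution each surface element balances locally: S(1−A) = σT⁴.
T = [4420 × 0.92 / 5.67×10⁻⁸]^(1/4) = (7.16×10¹⁰)^(1/4) = 517 K.

T_ss ≈ 517 K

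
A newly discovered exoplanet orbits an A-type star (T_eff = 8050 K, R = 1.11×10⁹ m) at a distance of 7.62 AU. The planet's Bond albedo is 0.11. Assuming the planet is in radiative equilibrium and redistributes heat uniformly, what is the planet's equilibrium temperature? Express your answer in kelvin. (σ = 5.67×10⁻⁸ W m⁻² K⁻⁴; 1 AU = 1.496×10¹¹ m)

T_eq ≈ 173 K

d = 7.62 AU = 1.14×10¹² m.
L = 4πR_⋆²σT_⋆⁴ = 4π(1.11×10⁹)² × 5.67×10⁻⁸ × (8050)⁴ = 3.69×10²⁷ W.
S = L/(4πd²) = 226 W m⁻².
Energy balance: absorbed = emitted ⇒ πR²·S(1−A) = 4πR²·σT_eq⁴, so T_eq⁴ = S(1−A)/(4σ).
T_eq = [226 × 0.89 / (4 × 5.67×10⁻⁸)]^(1/4) = (8.86×10⁸)^(1/4) = 173 K.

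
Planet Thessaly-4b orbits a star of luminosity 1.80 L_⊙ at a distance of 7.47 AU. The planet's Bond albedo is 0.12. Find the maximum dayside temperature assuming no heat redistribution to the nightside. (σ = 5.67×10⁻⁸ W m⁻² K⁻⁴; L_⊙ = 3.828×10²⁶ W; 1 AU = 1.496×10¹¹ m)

d = 7.47 AU = 1.12×10¹² m.
L = 1.80 × 3.828×10²⁶ = 6.89×10²⁶ W.
Flux: S = L/(4πd²) = 6.89×10²⁶/(4π×(1.12×10¹²)²) = 43.9 W m⁻².
With no redistribution each surface element balances locally: S(1−A) = σT⁴.
T = [43.9 × 0.88 / 5.67×10⁻⁸]^(1/4) = (6.81×10⁸)^(1/4) = 162 K.

T_ss ≈ 162 K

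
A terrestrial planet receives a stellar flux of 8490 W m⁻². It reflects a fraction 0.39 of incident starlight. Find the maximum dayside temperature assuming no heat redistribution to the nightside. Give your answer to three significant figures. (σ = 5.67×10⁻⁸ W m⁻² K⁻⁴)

T_ss ≈ 550 K

With no redistribution each surface element balances locally: S(1−A) = σT⁴.
T = [8490 × 0.61 / 5.67×10⁻⁸]^(1/4) = (9.13×10¹⁰)^(1/4) = 550 K.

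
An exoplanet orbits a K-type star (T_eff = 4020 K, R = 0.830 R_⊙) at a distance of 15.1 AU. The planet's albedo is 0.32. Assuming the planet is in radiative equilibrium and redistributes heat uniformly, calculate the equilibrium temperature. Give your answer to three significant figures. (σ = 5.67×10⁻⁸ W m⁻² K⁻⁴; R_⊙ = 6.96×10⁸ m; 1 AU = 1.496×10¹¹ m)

T_eq ≈ 41.3 K

R_⋆ = 0.830 × 6.96×10⁸ = 5.78×10⁸ m.
d = 15.1 AU = 2.26×10¹² m.
L = 4πR_⋆²σT_⋆⁴ = 4π(5.78×10⁸)² × 5.67×10⁻⁸ × (4020)⁴ = 6.21×10²⁵ W.
S = L/(4πd²) = 0.968 W m⁻².
Energy balance: absorbed = emitted ⇒ πR²·S(1−A) = 4πR²·σT_eq⁴, so T_eq⁴ = S(1−A)/(4σ).
T_eq = [0.968 × 0.68 / (4 × 5.67×10⁻⁸)]^(1/4) = (2.90×10⁶)^(1/4) = 41.3 K.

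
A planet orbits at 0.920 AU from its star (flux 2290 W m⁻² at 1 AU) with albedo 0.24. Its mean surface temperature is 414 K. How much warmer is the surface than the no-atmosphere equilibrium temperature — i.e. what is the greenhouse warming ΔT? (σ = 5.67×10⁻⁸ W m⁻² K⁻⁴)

ΔT ≈ 105.4 K

S = 2290/0.920² = 2706 W m⁻².
T_eq = [S(1−A)/(4σ)]^(1/4) = [2706×0.76/(4×5.67×10⁻⁸)]^(1/4) = 308.6 K.
ΔT = T_surf − T_eq = 414 − 308.6.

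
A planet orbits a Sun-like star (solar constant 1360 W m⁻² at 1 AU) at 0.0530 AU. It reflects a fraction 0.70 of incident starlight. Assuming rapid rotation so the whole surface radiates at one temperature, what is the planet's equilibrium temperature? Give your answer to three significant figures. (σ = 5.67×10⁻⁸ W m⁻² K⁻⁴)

T_eq ≈ 895 K

Flux at 0.0530 AU: S = 1360/0.0530² = 4.84×10⁵ W m⁻².
Energy balance: absorbed = emitted ⇒ πR²·S(1−A) = 4πR²·σT_eq⁴, so T_eq⁴ = S(1−A)/(4σ).
T_eq = [4.84×10⁵ × 0.30 / (4 × 5.67×10⁻⁸)]^(1/4) = (6.40×10¹¹)^(1/4) = 895 K.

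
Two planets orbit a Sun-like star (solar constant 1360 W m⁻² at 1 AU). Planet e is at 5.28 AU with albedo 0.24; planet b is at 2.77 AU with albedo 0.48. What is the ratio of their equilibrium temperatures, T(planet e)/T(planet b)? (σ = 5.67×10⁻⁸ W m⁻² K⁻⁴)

T₁/T₂ ≈ 0.796

T_eq = [S₀(1−A)/(4σd²)]^(1/4), so T ∝ (1−A)^(1/4) / √d.
T₁ = [1360×0.76/(4×5.67×10⁻⁸×5.28²)]^(1/4) = 113.07 K.
T₂ = [1360×0.52/(4×5.67×10⁻⁸×2.77²)]^(1/4) = 141.98 K.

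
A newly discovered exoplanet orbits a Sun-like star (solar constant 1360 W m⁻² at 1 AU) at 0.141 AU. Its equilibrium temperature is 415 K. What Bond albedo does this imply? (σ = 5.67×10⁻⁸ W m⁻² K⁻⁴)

Flux at 0.141 AU: S = 1360/0.141² = 6.84×10⁴ W m⁻².
From T_eq⁴ = S(1−A)/(4σ): 1−A = 4σT_eq⁴/S.
1−A = 4 × 5.67×10⁻⁸ × (415)⁴ / 6.84×10⁴ = 0.098.

A ≈ 0.90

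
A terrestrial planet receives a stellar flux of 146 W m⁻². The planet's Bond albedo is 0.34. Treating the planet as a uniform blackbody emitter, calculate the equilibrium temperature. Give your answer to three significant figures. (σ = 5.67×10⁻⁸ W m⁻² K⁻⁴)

Energy balance: absorbed = emitted ⇒ πR²·S(1−A) = 4πR²·σT_eq⁴, so T_eq⁴ = S(1−A)/(4σ).
T_eq = [146 × 0.66 / (4 × 5.67×10⁻⁸)]^(1/4) = (4.25×10⁸)^(1/4) = 144 K.

T_eq ≈ 144 K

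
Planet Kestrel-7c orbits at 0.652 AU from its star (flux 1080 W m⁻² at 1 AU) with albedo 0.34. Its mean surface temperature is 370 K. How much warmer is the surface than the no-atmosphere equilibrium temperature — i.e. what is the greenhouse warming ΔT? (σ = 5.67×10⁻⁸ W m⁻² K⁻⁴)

ΔT ≈ 76.8 K

S = 1080/0.652² = 2541 W m⁻².
T_eq = [S(1−A)/(4σ)]^(1/4) = [2541×0.66/(4×5.67×10⁻⁸)]^(1/4) = 293.2 K.
ΔT = T_surf − T_eq = 370 − 293.2.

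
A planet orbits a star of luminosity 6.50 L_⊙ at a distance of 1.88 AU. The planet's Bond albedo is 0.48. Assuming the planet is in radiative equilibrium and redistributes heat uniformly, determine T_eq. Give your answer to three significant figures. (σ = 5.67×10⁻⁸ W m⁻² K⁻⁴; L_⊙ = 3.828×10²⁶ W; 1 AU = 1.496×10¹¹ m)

T_eq ≈ 275 K

d = 1.88 AU = 2.81×10¹¹ m.
L = 6.50 × 3.828×10²⁶ = 2.49×10²⁷ W.
Flux: S = L/(4πd²) = 2.49×10²⁷/(4π×(2.81×10¹¹)²) = 2500 W m⁻².
Energy balance: absorbed = emitted ⇒ πR²·S(1−A) = 4πR²·σT_eq⁴, so T_eq⁴ = S(1−A)/(4σ).
T_eq = [2500 × 0.52 / (4 × 5.67×10⁻⁸)]^(1/4) = (5.74×10⁹)^(1/4) = 275 K.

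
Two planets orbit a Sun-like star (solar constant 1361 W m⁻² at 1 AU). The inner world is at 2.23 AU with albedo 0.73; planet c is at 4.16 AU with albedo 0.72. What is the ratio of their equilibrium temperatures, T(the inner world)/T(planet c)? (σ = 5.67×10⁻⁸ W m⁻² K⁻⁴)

T₁/T₂ ≈ 1.353

T_eq = [S₀(1−A)/(4σd²)]^(1/4), so T ∝ (1−A)^(1/4) / √d.
T₁ = [1361×0.27/(4×5.67×10⁻⁸×2.23²)]^(1/4) = 134.35 K.
T₂ = [1361×0.28/(4×5.67×10⁻⁸×4.16²)]^(1/4) = 99.27 K.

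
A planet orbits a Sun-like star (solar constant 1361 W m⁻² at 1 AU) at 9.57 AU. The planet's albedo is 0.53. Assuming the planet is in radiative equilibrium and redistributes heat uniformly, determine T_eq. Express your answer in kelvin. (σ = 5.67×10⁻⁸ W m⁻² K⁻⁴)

Flux at 9.57 AU: S = 1361/9.57² = 14.9 W m⁻².
Energy balance: absorbed = emitted ⇒ πR²·S(1−A) = 4πR²·σT_eq⁴, so T_eq⁴ = S(1−A)/(4σ).
T_eq = [14.9 × 0.47 / (4 × 5.67×10⁻⁸)]^(1/4) = (3.08×10⁷)^(1/4) = 74.5 K.

T_eq ≈ 74.5 K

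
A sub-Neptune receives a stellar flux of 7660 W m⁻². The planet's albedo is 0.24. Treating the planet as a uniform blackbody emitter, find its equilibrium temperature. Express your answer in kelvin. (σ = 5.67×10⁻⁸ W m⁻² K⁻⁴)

Energy balance: absorbed = emitted ⇒ πR²·S(1−A) = 4πR²·σT_eq⁴, so T_eq⁴ = S(1−A)/(4σ).
T_eq = [7660 × 0.76 / (4 × 5.67×10⁻⁸)]^(1/4) = (2.57×10¹⁰)^(1/4) = 400 K.

T_eq ≈ 400 K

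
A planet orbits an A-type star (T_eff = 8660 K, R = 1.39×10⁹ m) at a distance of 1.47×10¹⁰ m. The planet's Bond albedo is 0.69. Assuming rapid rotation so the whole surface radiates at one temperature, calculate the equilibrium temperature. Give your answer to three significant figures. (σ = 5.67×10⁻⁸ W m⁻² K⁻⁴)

L = 4πR_⋆²σT_⋆⁴ = 4π(1.39×10⁹)² × 5.67×10⁻⁸ × (8660)⁴ = 7.74×10²⁷ W.
S = L/(4πd²) = 2.85×10⁶ W m⁻².
Energy balance: absorbed = emitted ⇒ πR²·S(1−A) = 4πR²·σT_eq⁴, so T_eq⁴ = S(1−A)/(4σ).
T_eq = [2.85×10⁶ × 0.31 / (4 × 5.67×10⁻⁸)]^(1/4) = (3.90×10¹²)^(1/4) = 1410 K.

T_eq ≈ 1410 K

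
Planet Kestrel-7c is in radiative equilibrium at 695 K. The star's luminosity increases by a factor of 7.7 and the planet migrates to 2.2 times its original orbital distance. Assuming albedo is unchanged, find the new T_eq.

T_eq ∝ L^(1/4) · d^(−1/2).
T′ = 695 × 7.7^(1/4) / 2.2^(1/2) = 781 K.

T_eq ≈ 781 K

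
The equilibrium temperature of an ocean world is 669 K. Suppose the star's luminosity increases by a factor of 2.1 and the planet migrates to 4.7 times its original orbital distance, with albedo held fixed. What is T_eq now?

T_eq ∝ L^(1/4) · d^(−1/2).
T′ = 669 × 2.1^(1/4) / 4.7^(1/2) = 371 K.

T_eq ≈ 371 K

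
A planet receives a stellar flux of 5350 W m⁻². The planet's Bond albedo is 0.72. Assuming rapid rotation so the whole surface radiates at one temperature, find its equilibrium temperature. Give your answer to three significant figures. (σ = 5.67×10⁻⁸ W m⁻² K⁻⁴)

T_eq ≈ 285 K

Energy balance: absorbed = emitted ⇒ πR²·S(1−A) = 4πR²·σT_eq⁴, so T_eq⁴ = S(1−A)/(4σ).
T_eq = [5350 × 0.28 / (4 × 5.67×10⁻⁸)]^(1/4) = (6.60×10⁹)^(1/4) = 285 K.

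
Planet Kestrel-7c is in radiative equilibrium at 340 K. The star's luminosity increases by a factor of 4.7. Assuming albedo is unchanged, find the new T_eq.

T_eq ∝ L^(1/4) · d^(−1/2).
T′ = 340 × 4.7^(1/4) = 501 K.

T_eq ≈ 501 K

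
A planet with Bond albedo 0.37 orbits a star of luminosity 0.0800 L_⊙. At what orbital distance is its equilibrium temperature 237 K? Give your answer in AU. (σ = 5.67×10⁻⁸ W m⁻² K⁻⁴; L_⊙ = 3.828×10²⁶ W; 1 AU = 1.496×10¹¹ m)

d ≈ 0.310 AU

L = 0.0800 × 3.828×10²⁶ = 3.06×10²⁵ W.
From T_eq⁴ = L(1−A)/(16πσd²): d = √[L(1−A)/(16πσT_eq⁴)].
d = √[3.06×10²⁵ × 0.63 / (16π × 5.67×10⁻⁸ × (237)⁴)] = 4.63×10¹⁰ m = 0.310 AU.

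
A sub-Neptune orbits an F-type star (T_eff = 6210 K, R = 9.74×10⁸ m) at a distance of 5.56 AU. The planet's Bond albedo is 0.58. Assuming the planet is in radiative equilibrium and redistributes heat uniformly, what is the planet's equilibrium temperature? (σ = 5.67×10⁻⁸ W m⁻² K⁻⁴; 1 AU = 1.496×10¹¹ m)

T_eq ≈ 121 K

d = 5.56 AU = 8.32×10¹¹ m.
L = 4πR_⋆²σT_⋆⁴ = 4π(9.74×10⁸)² × 5.67×10⁻⁸ × (6210)⁴ = 1.01×10²⁷ W.
S = L/(4πd²) = 116 W m⁻².
Energy balance: absorbed = emitted ⇒ πR²·S(1−A) = 4πR²·σT_eq⁴, so T_eq⁴ = S(1−A)/(4σ).
T_eq = [116 × 0.42 / (4 × 5.67×10⁻⁸)]^(1/4) = (2.14×10⁸)^(1/4) = 121 K.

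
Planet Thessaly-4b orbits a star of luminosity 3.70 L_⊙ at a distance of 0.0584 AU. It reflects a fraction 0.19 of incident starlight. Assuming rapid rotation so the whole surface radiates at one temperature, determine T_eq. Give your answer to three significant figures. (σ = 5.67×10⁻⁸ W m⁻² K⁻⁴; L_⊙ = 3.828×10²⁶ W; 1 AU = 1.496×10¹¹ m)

T_eq ≈ 1520 K

d = 0.0584 AU = 8.74×10⁹ m.
L = 3.70 × 3.828×10²⁶ = 1.42×10²⁷ W.
Flux: S = L/(4πd²) = 1.42×10²⁷/(4π×(8.74×10⁹)²) = 1.48×10⁶ W m⁻².
Energy balance: absorbed = emitted ⇒ πR²·S(1−A) = 4πR²·σT_eq⁴, so T_eq⁴ = S(1−A)/(4σ).
T_eq = [1.48×10⁶ × 0.81 / (4 × 5.67×10⁻⁸)]^(1/4) = (5.27×10¹²)^(1/4) = 1520 K.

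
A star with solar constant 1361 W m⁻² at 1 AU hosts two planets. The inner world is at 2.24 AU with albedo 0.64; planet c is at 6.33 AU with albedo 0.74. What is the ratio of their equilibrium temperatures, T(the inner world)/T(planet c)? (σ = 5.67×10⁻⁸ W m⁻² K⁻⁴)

T₁/T₂ ≈ 1.824

T_eq = [S₀(1−A)/(4σd²)]^(1/4), so T ∝ (1−A)^(1/4) / √d.
T₁ = [1361×0.36/(4×5.67×10⁻⁸×2.24²)]^(1/4) = 144.05 K.
T₂ = [1361×0.26/(4×5.67×10⁻⁸×6.33²)]^(1/4) = 78.99 K.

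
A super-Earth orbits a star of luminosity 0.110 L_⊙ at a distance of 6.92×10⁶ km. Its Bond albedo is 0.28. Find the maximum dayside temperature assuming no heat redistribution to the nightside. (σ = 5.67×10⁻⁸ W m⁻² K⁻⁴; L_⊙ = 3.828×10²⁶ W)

T_ss ≈ 971 K

d = 6.92×10⁶ km = 6.92×10⁹ m.
L = 0.110 × 3.828×10²⁶ = 4.21×10²⁵ W.
Flux: S = L/(4πd²) = 4.21×10²⁵/(4π×(6.92×10⁹)²) = 7.00×10⁴ W m⁻².
With no redistribution each surface element balances locally: S(1−A) = σT⁴.
T = [7.00×10⁴ × 0.72 / 5.67×10⁻⁸]^(1/4) = (8.89×10¹¹)^(1/4) = 971 K.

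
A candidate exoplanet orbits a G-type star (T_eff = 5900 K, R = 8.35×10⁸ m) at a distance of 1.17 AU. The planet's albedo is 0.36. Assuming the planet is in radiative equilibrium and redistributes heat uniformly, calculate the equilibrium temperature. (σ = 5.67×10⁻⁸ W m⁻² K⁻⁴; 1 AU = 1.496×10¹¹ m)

T_eq ≈ 258 K

d = 1.17 AU = 1.75×10¹¹ m.
L = 4πR_⋆²σT_⋆⁴ = 4π(8.35×10⁸)² × 5.67×10⁻⁸ × (5900)⁴ = 6.02×10²⁶ W.
S = L/(4πd²) = 1560 W m⁻².
Energy balance: absorbed = emitted ⇒ πR²·S(1−A) = 4πR²·σT_eq⁴, so T_eq⁴ = S(1−A)/(4σ).
T_eq = [1560 × 0.64 / (4 × 5.67×10⁻⁸)]^(1/4) = (4.41×10⁹)^(1/4) = 258 K.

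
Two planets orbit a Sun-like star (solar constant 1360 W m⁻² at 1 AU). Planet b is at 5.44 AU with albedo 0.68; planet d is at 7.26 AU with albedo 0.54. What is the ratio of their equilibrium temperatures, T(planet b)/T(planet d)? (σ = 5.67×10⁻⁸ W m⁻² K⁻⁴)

T₁/T₂ ≈ 1.055

T_eq = [S₀(1−A)/(4σd²)]^(1/4), so T ∝ (1−A)^(1/4) / √d.
T₁ = [1360×0.32/(4×5.67×10⁻⁸×5.44²)]^(1/4) = 89.74 K.
T₂ = [1360×0.46/(4×5.67×10⁻⁸×7.26²)]^(1/4) = 85.05 K.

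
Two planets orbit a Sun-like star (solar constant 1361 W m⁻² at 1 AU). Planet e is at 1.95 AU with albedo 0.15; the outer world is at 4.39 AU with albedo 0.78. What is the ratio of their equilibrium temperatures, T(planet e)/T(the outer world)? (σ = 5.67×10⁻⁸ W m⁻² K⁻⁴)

T_eq = [S₀(1−A)/(4σd²)]^(1/4), so T ∝ (1−A)^(1/4) / √d.
T₁ = [1361×0.85/(4×5.67×10⁻⁸×1.95²)]^(1/4) = 191.38 K.
T₂ = [1361×0.22/(4×5.67×10⁻⁸×4.39²)]^(1/4) = 90.98 K.

T₁/T₂ ≈ 2.104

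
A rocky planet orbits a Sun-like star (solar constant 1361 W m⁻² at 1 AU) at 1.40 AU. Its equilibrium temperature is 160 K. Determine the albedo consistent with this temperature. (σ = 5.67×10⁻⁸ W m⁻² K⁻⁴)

A ≈ 0.79

Flux at 1.40 AU: S = 1361/1.40² = 694 W m⁻².
From T_eq⁴ = S(1−A)/(4σ): 1−A = 4σT_eq⁴/S.
1−A = 4 × 5.67×10⁻⁸ × (160)⁴ / 694 = 0.214.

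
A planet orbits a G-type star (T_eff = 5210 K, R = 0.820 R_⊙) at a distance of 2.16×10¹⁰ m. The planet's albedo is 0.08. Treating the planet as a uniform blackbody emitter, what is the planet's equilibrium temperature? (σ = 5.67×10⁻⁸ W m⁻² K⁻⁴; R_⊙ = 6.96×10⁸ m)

T_eq ≈ 586 K

R_⋆ = 0.820 × 6.96×10⁸ = 5.71×10⁸ m.
L = 4πR_⋆²σT_⋆⁴ = 4π(5.71×10⁸)² × 5.67×10⁻⁸ × (5210)⁴ = 1.71×10²⁶ W.
S = L/(4πd²) = 2.92×10⁴ W m⁻².
Energy balance: absorbed = emitted ⇒ πR²·S(1−A) = 4πR²·σT_eq⁴, so T_eq⁴ = S(1−A)/(4σ).
T_eq = [2.92×10⁴ × 0.92 / (4 × 5.67×10⁻⁸)]^(1/4) = (1.18×10¹¹)^(1/4) = 586 K.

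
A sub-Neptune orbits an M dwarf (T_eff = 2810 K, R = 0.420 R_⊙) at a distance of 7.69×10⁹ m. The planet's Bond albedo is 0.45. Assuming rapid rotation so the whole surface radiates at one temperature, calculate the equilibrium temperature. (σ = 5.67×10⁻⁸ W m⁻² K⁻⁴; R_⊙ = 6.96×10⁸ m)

T_eq ≈ 334 K

R_⋆ = 0.420 × 6.96×10⁸ = 2.92×10⁸ m.
L = 4πR_⋆²σT_⋆⁴ = 4π(2.92×10⁸)² × 5.67×10⁻⁸ × (2810)⁴ = 3.80×10²⁴ W.
S = L/(4πd²) = 5110 W m⁻².
Energy balance: absorbed = emitted ⇒ πR²·S(1−A) = 4πR²·σT_eq⁴, so T_eq⁴ = S(1−A)/(4σ).
T_eq = [5110 × 0.55 / (4 × 5.67×10⁻⁸)]^(1/4) = (1.24×10¹⁰)^(1/4) = 334 K.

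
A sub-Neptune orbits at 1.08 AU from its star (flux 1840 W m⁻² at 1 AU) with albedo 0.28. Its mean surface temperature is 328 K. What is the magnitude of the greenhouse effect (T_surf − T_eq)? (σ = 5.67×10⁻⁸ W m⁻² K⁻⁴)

S = 1840/1.08² = 1578 W m⁻².
T_eq = [S(1−A)/(4σ)]^(1/4) = [1578×0.72/(4×5.67×10⁻⁸)]^(1/4) = 266.0 K.
ΔT = T_surf − T_eq = 328 − 266.0.

ΔT ≈ 62.0 K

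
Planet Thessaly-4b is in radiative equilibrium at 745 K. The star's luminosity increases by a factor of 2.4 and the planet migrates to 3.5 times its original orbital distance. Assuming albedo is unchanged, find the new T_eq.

T_eq ∝ L^(1/4) · d^(−1/2).
T′ = 745 × 2.4^(1/4) / 3.5^(1/2) = 496 K.

T_eq ≈ 496 K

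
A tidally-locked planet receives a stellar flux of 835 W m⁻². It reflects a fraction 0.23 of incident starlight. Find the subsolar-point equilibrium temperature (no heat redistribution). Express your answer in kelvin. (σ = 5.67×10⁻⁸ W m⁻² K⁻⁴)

At the subsolar point the surface absorbs S(1−A) and emits σT⁴ per unit area — no factor of 4, since only the local patch is in balance.
T = [835 × 0.77 / 5.67×10⁻⁸]^(1/4) = (1.13×10¹⁰)^(1/4) = 326 K.

T_ss ≈ 326 K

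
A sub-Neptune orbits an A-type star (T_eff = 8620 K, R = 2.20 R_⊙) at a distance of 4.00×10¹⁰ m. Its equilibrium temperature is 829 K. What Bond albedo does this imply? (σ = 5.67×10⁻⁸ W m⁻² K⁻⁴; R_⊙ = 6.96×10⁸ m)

R_⋆ = 2.20 × 6.96×10⁸ = 1.53×10⁹ m.
L = 4πR_⋆²σT_⋆⁴ = 4π(1.53×10⁹)² × 5.67×10⁻⁸ × (8620)⁴ = 9.22×10²⁷ W.
S = L/(4πd²) = 4.59×10⁵ W m⁻².
From T_eq⁴ = S(1−A)/(4σ): 1−A = 4σT_eq⁴/S.
1−A = 4 × 5.67×10⁻⁸ × (829)⁴ / 4.59×10⁵ = 0.234.

A ≈ 0.77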